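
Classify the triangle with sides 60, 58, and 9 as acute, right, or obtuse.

obtuse

Compare the square of the longest side to the sum of squares of the other two: 9² + 58² = 3445 < 3600 = 60².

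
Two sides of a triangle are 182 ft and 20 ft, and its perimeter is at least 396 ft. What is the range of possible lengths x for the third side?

194 ≤ x < 202

Triangle inequality alone gives 162 < x < 202.
The perimeter condition gives x ≥ 396 − 182 − 20 = 194.
Intersecting the two: 194 ≤ x < 202.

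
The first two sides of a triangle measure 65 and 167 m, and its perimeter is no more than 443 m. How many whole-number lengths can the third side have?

Triangle inequality: 102 < x < 232. Perimeter ≤ 443 gives x ≤ 443 − 65 − 167 = 211.
So 102 < x ≤ 211; integers 103 through 211: 109 values.

109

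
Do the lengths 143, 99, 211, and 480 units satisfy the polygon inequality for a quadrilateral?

No

For a quadrilateral, each side must be shorter than the sum of the others.
Here the longest side is 480, but the remaining 3 sides sum to only 453.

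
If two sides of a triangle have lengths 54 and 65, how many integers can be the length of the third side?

The third side lies in the open interval (11, 119).
Integers from 12 to 118 inclusive: 118 − 12 + 1 = 107.

107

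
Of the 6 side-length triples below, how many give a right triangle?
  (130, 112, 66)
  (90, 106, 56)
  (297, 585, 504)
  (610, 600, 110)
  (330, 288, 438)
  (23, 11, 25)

(130,112,66): 66²+112² = 16900 = 130² → right
(90,106,56): 56²+90² = 11236 = 106² → right
(297,585,504): 297²+504² = 342225 = 585² → right
(610,600,110): 110²+600² = 372100 = 610² → right
(330,288,438): 288²+330² = 191844 = 438² → right
(23,11,25): 11²+23² = 650 > 625 = 25² → acute
5 of the 6 are right.

5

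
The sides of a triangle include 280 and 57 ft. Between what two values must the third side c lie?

223 < c < 337

By the triangle inequality, c must be less than 280 + 57 = 337 and greater than |280 − 57| = 223.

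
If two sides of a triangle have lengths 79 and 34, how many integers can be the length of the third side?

The third side lies in the open interval (45, 113).
Integers from 46 to 112 inclusive: 112 − 46 + 1 = 67.

67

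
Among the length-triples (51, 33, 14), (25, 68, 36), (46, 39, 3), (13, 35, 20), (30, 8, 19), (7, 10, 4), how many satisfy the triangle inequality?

1

(14,33,51): 14+33 ≤ 51 → not valid
(25,36,68): 25+36 ≤ 68 → not valid
(3,39,46): 3+39 ≤ 46 → not valid
(13,20,35): 13+20 ≤ 35 → not valid
(8,19,30): 8+19 ≤ 30 → not valid
(4,7,10): 4+7 > 10 → valid
1 of the 6 triples forms a triangle.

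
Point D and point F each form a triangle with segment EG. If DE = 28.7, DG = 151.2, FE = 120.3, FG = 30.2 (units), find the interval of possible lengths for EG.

122.5 < EG < 150.5

From triangle DEG: |28.7 − 151.2| < EG < 28.7 + 151.2, i.e. 122.5 < EG < 179.9.
From triangle FEG: 90.1 < EG < 150.5.
Both must hold, so EG lies in the intersection.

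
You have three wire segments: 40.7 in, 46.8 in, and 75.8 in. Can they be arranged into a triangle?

Yes

The longest side is 75.8, and the other two sum to 87.5.
Since 87.5 > 75.8, the triangle inequality holds.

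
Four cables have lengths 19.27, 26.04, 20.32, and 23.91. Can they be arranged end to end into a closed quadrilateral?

Yes

A quadrilateral exists iff every side is shorter than the sum of the others — equivalently, the longest side is less than the sum of the rest.
Longest side 26.04 < 63.50 (sum of the remaining 3), so yes.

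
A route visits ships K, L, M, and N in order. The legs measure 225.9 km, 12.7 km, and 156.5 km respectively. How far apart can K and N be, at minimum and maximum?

The maximum is all hops collinear in one direction: 225.9 + 12.7 + 156.5 = 395.1.
The longest hop is 225.9; the others sum to 169.2. Folding the others back against it leaves at least 225.9 − 169.2 = 56.7.

56.7 ≤ KN ≤ 395.1 km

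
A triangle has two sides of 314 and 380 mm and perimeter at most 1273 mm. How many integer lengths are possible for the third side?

Triangle inequality: 66 < x < 694. Perimeter ≤ 1273 gives x ≤ 1273 − 314 − 380 = 579.
So 66 < x ≤ 579; integers 67 through 579: 513 values.

513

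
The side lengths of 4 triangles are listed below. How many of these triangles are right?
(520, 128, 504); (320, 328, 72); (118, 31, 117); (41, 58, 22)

2

(520,128,504): 128²+504² = 270400 = 520² → right
(320,328,72): 72²+320² = 107584 = 328² → right
(118,31,117): 31²+117² = 14650 > 13924 = 118² → acute
(41,58,22): 22²+41² = 2165 < 3364 = 58² → obtuse
2 of the 4 are right.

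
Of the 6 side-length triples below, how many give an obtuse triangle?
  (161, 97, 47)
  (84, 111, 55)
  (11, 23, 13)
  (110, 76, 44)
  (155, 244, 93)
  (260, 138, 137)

5

(161,97,47): 47+97 ≤ 161, not a triangle
(84,111,55): 55²+84² = 10081 < 12321 = 111² → obtuse
(11,23,13): 11²+13² = 290 < 529 = 23² → obtuse
(110,76,44): 44²+76² = 7712 < 12100 = 110² → obtuse
(155,244,93): 93²+155² = 32674 < 59536 = 244² → obtuse
(260,138,137): 137²+138² = 37813 < 67600 = 260² → obtuse
5 of the 6 are obtuse.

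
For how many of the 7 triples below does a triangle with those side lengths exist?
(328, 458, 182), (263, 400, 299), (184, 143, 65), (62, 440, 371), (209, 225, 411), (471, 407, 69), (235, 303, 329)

(182,328,458): 182+328 > 458 → valid
(263,299,400): 263+299 > 400 → valid
(65,143,184): 65+143 > 184 → valid
(62,371,440): 62+371 ≤ 440 → not valid
(209,225,411): 209+225 > 411 → valid
(69,407,471): 69+407 > 471 → valid
(235,303,329): 235+303 > 329 → valid
6 of the 7 triples form a triangle.

6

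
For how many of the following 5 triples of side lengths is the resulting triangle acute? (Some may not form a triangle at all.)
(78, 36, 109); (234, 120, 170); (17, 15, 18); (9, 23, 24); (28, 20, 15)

2

(78,36,109): 36²+78² = 7380 < 11881 = 109² → obtuse
(234,120,170): 120²+170² = 43300 < 54756 = 234² → obtuse
(17,15,18): 15²+17² = 514 > 324 = 18² → acute
(9,23,24): 9²+23² = 610 > 576 = 24² → acute
(28,20,15): 15²+20² = 625 < 784 = 28² → obtuse
2 of the 5 are acute.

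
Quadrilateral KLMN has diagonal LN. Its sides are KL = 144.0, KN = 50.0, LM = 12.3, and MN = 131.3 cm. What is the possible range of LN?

From triangle KLN: |144.0 − 50.0| < LN < 144.0 + 50.0, i.e. 94.0 < LN < 194.0.
From triangle MLN: 119.0 < LN < 143.6.
Both must hold, so LN lies in the intersection.

119.0 < LN < 143.6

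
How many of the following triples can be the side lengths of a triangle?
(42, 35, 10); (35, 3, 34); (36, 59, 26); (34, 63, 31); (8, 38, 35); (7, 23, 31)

5

(10,35,42): 10+35 > 42 → valid
(3,34,35): 3+34 > 35 → valid
(26,36,59): 26+36 > 59 → valid
(31,34,63): 31+34 > 63 → valid
(8,35,38): 8+35 > 38 → valid
(7,23,31): 7+23 ≤ 31 → not valid
5 of the 6 triples form a triangle.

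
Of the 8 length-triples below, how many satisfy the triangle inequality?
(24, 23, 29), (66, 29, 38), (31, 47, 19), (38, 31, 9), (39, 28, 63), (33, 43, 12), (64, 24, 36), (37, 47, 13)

7

(23,24,29): 23+24 > 29 → valid
(29,38,66): 29+38 > 66 → valid
(19,31,47): 19+31 > 47 → valid
(9,31,38): 9+31 > 38 → valid
(28,39,63): 28+39 > 63 → valid
(12,33,43): 12+33 > 43 → valid
(24,36,64): 24+36 ≤ 64 → not valid
(13,37,47): 13+37 > 47 → valid
7 of the 8 triples form a triangle.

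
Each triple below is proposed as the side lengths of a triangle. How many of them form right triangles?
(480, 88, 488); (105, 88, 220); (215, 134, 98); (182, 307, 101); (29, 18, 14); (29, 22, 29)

1

(480,88,488): 88²+480² = 238144 = 488² → right
(105,88,220): 88+105 ≤ 220, not a triangle
(215,134,98): 98²+134² = 27560 < 46225 = 215² → obtuse
(182,307,101): 101+182 ≤ 307, not a triangle
(29,18,14): 14²+18² = 520 < 841 = 29² → obtuse
(29,22,29): 22²+29² = 1325 > 841 = 29² → acute
1 of the 6 is right.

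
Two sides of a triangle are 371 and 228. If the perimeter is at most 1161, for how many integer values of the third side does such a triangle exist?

Triangle inequality: 143 < x < 599. Perimeter ≤ 1161 gives x ≤ 1161 − 371 − 228 = 562.
So 143 < x ≤ 562; integers 144 through 562: 419 values.

419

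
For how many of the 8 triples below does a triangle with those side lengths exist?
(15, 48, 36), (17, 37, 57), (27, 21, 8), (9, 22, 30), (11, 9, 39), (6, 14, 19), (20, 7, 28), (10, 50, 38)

4

(15,36,48): 15+36 > 48 → valid
(17,37,57): 17+37 ≤ 57 → not valid
(8,21,27): 8+21 > 27 → valid
(9,22,30): 9+22 > 30 → valid
(9,11,39): 9+11 ≤ 39 → not valid
(6,14,19): 6+14 > 19 → valid
(7,20,28): 7+20 ≤ 28 → not valid
(10,38,50): 10+38 ≤ 50 → not valid
4 of the 8 triples form a triangle.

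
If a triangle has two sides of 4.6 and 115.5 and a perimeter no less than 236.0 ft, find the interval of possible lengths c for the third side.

115.9 ≤ c < 120.1

Triangle inequality alone gives 110.9 < c < 120.1.
The perimeter condition gives c ≥ 236.0 − 4.6 − 115.5 = 115.9.
Intersecting the two: 115.9 ≤ c < 120.1.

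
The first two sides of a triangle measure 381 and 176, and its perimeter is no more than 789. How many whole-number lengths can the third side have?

27

Triangle inequality: 205 < x < 557. Perimeter ≤ 789 gives x ≤ 789 − 381 − 176 = 232.
So 205 < x ≤ 232; integers 206 through 232: 27 values.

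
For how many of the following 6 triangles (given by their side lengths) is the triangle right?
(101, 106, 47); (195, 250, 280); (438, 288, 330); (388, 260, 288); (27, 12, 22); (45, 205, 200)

(101,106,47): 47²+101² = 12410 > 11236 = 106² → acute
(195,250,280): 195²+250² = 100525 > 78400 = 280² → acute
(438,288,330): 288²+330² = 191844 = 438² → right
(388,260,288): 260²+288² = 150544 = 388² → right
(27,12,22): 12²+22² = 628 < 729 = 27² → obtuse
(45,205,200): 45²+200² = 42025 = 205² → right
3 of the 6 are right.

3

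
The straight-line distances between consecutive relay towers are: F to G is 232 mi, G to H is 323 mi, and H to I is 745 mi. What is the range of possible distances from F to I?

190 ≤ FI ≤ 1300 mi

The maximum is all hops collinear in one direction: 232 + 323 + 745 = 1300.
The longest hop is 745; the others sum to 555. Folding the others back against it leaves at least 745 − 555 = 190.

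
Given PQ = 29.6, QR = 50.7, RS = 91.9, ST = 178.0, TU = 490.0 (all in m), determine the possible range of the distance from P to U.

139.8 ≤ PU ≤ 840.2 m

The maximum is all hops collinear in one direction: 29.6 + 50.7 + 91.9 + 178.0 + 490.0 = 840.2.
The longest hop is 490.0; the others sum to 350.2. Folding the others back against it leaves at least 490.0 − 350.2 = 139.8.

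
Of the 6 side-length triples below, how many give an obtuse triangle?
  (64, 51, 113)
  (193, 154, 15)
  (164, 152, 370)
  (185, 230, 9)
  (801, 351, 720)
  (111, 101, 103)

1

(64,51,113): 51²+64² = 6697 < 12769 = 113² → obtuse
(193,154,15): 15+154 ≤ 193, not a triangle
(164,152,370): 152+164 ≤ 370, not a triangle
(185,230,9): 9+185 ≤ 230, not a triangle
(801,351,720): 351²+720² = 641601 = 801² → right
(111,101,103): 101²+103² = 20810 > 12321 = 111² → acute
1 of the 6 is obtuse.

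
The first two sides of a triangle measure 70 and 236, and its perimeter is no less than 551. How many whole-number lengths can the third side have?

Triangle inequality: 166 < x < 306. Perimeter ≥ 551 gives x ≥ 551 − 70 − 236 = 245.
So 245 ≤ x < 306; integers 245 through 305: 61 values.

61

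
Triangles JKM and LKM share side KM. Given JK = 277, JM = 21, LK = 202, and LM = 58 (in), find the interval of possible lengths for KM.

256 < KM < 260

From triangle JKM: |277 − 21| < KM < 277 + 21, i.e. 256 < KM < 298.
From triangle LKM: 144 < KM < 260.
Both must hold, so KM lies in the intersection.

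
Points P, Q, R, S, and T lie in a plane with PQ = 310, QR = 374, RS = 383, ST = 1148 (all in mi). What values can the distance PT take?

The maximum is all hops collinear in one direction: 310 + 374 + 383 + 1148 = 2215.
The longest hop is 1148; the others sum to 1067. Folding the others back against it leaves at least 1148 − 1067 = 81.

81 ≤ PT ≤ 2215 mi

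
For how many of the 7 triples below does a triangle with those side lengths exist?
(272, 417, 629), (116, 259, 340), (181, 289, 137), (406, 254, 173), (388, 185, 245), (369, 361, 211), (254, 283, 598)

(272,417,629): 272+417 > 629 → valid
(116,259,340): 116+259 > 340 → valid
(137,181,289): 137+181 > 289 → valid
(173,254,406): 173+254 > 406 → valid
(185,245,388): 185+245 > 388 → valid
(211,361,369): 211+361 > 369 → valid
(254,283,598): 254+283 ≤ 598 → not valid
6 of the 7 triples form a triangle.

6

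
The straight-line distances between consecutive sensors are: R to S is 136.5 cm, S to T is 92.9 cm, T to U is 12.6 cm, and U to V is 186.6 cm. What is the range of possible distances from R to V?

0 ≤ RV ≤ 428.6 cm

The maximum is all hops collinear in one direction: 136.5 + 92.9 + 12.6 + 186.6 = 428.6.
The longest hop is 186.6; the others sum to 242.0. Since 186.6 ≤ 242.0, the path can fold back on itself completely, so the minimum distance is 0.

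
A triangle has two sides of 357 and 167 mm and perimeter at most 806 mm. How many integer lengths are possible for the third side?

92

Triangle inequality: 190 < x < 524. Perimeter ≤ 806 gives x ≤ 806 − 357 − 167 = 282.
So 190 < x ≤ 282; integers 191 through 282: 92 values.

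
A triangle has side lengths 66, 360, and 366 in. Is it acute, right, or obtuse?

Compare the square of the longest side to the sum of squares of the other two: 66² + 360² = 133956 = 366².

right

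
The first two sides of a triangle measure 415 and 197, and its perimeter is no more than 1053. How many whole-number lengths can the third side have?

Triangle inequality: 218 < x < 612. Perimeter ≤ 1053 gives x ≤ 1053 − 415 − 197 = 441.
So 218 < x ≤ 441; integers 219 through 441: 223 values.

223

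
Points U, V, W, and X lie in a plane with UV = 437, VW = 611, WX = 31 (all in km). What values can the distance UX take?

143 ≤ UX ≤ 1079 km

The maximum is all hops collinear in one direction: 437 + 611 + 31 = 1079.
The longest hop is 611; the others sum to 468. Folding the others back against it leaves at least 611 − 468 = 143.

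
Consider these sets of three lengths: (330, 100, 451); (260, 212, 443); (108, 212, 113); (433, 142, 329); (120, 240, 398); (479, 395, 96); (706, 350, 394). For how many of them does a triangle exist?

(100,330,451): 100+330 ≤ 451 → not valid
(212,260,443): 212+260 > 443 → valid
(108,113,212): 108+113 > 212 → valid
(142,329,433): 142+329 > 433 → valid
(120,240,398): 120+240 ≤ 398 → not valid
(96,395,479): 96+395 > 479 → valid
(350,394,706): 350+394 > 706 → valid
5 of the 7 triples form a triangle.

5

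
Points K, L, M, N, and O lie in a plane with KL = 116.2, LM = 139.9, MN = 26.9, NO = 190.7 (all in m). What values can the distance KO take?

0 ≤ KO ≤ 473.7 m

The maximum is all hops collinear in one direction: 116.2 + 139.9 + 26.9 + 190.7 = 473.7.
The longest hop is 190.7; the others sum to 283.0. Since 190.7 ≤ 283.0, the path can fold back on itself completely, so the minimum distance is 0.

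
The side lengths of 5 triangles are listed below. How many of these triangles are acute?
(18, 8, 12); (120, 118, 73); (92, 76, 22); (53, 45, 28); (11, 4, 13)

(18,8,12): 8²+12² = 208 < 324 = 18² → obtuse
(120,118,73): 73²+118² = 19253 > 14400 = 120² → acute
(92,76,22): 22²+76² = 6260 < 8464 = 92² → obtuse
(53,45,28): 28²+45² = 2809 = 53² → right
(11,4,13): 4²+11² = 137 < 169 = 13² → obtuse
1 of the 5 is acute.

1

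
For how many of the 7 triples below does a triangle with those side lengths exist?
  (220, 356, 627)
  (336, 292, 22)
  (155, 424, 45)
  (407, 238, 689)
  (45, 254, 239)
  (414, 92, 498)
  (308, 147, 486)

2

(220,356,627): 220+356 ≤ 627 → not valid
(22,292,336): 22+292 ≤ 336 → not valid
(45,155,424): 45+155 ≤ 424 → not valid
(238,407,689): 238+407 ≤ 689 → not valid
(45,239,254): 45+239 > 254 → valid
(92,414,498): 92+414 > 498 → valid
(147,308,486): 147+308 ≤ 486 → not valid
2 of the 7 triples form a triangle.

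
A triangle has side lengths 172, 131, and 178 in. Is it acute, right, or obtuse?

acute

Compare the square of the longest side to the sum of squares of the other two: 131² + 172² = 46745 > 31684 = 178².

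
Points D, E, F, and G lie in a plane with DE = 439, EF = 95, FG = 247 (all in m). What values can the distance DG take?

97 ≤ DG ≤ 781 m

The maximum is all hops collinear in one direction: 439 + 95 + 247 = 781.
The longest hop is 439; the others sum to 342. Folding the others back against it leaves at least 439 − 342 = 97.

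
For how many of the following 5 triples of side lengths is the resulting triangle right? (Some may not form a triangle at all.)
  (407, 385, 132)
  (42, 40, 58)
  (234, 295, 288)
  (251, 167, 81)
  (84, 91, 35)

(407,385,132): 132²+385² = 165649 = 407² → right
(42,40,58): 40²+42² = 3364 = 58² → right
(234,295,288): 234²+288² = 137700 > 87025 = 295² → acute
(251,167,81): 81+167 ≤ 251, not a triangle
(84,91,35): 35²+84² = 8281 = 91² → right
3 of the 5 are right.

3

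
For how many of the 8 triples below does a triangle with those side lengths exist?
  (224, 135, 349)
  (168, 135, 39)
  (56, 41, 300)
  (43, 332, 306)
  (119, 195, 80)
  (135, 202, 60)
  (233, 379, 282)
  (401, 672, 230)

(135,224,349): 135+224 > 349 → valid
(39,135,168): 39+135 > 168 → valid
(41,56,300): 41+56 ≤ 300 → not valid
(43,306,332): 43+306 > 332 → valid
(80,119,195): 80+119 > 195 → valid
(60,135,202): 60+135 ≤ 202 → not valid
(233,282,379): 233+282 > 379 → valid
(230,401,672): 230+401 ≤ 672 → not valid
5 of the 8 triples form a triangle.

5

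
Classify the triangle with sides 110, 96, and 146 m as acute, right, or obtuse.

Compare the square of the longest side to the sum of squares of the other two: 96² + 110² = 21316 = 146².

right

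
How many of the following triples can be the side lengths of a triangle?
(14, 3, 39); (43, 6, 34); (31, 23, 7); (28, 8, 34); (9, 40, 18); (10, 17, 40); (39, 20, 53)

(3,14,39): 3+14 ≤ 39 → not valid
(6,34,43): 6+34 ≤ 43 → not valid
(7,23,31): 7+23 ≤ 31 → not valid
(8,28,34): 8+28 > 34 → valid
(9,18,40): 9+18 ≤ 40 → not valid
(10,17,40): 10+17 ≤ 40 → not valid
(20,39,53): 20+39 > 53 → valid
2 of the 7 triples form a triangle.

2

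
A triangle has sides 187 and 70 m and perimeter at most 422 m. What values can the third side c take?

Triangle inequality alone gives 117 < c < 257.
The perimeter condition gives c ≤ 422 − 187 − 70 = 165.
Intersecting the two: 117 < c ≤ 165.

117 < c ≤ 165 m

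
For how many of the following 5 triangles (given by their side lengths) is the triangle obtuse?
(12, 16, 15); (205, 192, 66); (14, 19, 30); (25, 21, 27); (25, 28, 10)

(12,16,15): 12²+15² = 369 > 256 = 16² → acute
(205,192,66): 66²+192² = 41220 < 42025 = 205² → obtuse
(14,19,30): 14²+19² = 557 < 900 = 30² → obtuse
(25,21,27): 21²+25² = 1066 > 729 = 27² → acute
(25,28,10): 10²+25² = 725 < 784 = 28² → obtuse
3 of the 5 are obtuse.

3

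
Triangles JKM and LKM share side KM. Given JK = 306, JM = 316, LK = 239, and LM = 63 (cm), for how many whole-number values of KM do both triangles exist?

125

From triangle JKM: 10 < KM < 622.
From triangle LKM: 176 < KM < 302.
Intersection: 176 < KM < 302, so integers 177 through 301: 125 values.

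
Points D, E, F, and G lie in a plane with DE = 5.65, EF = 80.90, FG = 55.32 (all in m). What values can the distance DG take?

19.93 ≤ DG ≤ 141.87 m

The maximum is all hops collinear in one direction: 5.65 + 80.90 + 55.32 = 141.87.
The longest hop is 80.90; the others sum to 60.97. Folding the others back against it leaves at least 80.90 − 60.97 = 19.93.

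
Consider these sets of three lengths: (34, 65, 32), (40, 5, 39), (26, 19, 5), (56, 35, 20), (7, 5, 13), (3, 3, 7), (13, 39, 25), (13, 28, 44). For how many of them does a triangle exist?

2

(32,34,65): 32+34 > 65 → valid
(5,39,40): 5+39 > 40 → valid
(5,19,26): 5+19 ≤ 26 → not valid
(20,35,56): 20+35 ≤ 56 → not valid
(5,7,13): 5+7 ≤ 13 → not valid
(3,3,7): 3+3 ≤ 7 → not valid
(13,25,39): 13+25 ≤ 39 → not valid
(13,28,44): 13+28 ≤ 44 → not valid
2 of the 8 triples form a triangle.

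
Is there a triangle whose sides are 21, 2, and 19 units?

The two shorter sides sum to 21, exactly equal to the longest side 21.
That gives only a degenerate (flat) triangle — the inequality must be strict.

No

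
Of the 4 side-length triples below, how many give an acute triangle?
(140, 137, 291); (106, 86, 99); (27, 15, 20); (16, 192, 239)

(140,137,291): 137+140 ≤ 291, not a triangle
(106,86,99): 86²+99² = 17197 > 11236 = 106² → acute
(27,15,20): 15²+20² = 625 < 729 = 27² → obtuse
(16,192,239): 16+192 ≤ 239, not a triangle
1 of the 4 is acute.

1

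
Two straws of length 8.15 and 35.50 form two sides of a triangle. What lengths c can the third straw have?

By the triangle inequality, c must be less than 8.15 + 35.50 = 43.65 and greater than |8.15 − 35.50| = 27.35.

27.35 < c < 43.65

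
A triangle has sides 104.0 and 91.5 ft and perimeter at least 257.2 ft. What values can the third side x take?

Triangle inequality alone gives 12.5 < x < 195.5.
The perimeter condition gives x ≥ 257.2 − 104.0 − 91.5 = 61.7.
Intersecting the two: 61.7 ≤ x < 195.5.

61.7 ≤ x < 195.5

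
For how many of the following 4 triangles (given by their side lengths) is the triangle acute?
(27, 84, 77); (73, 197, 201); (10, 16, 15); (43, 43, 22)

3

(27,84,77): 27²+77² = 6658 < 7056 = 84² → obtuse
(73,197,201): 73²+197² = 44138 > 40401 = 201² → acute
(10,16,15): 10²+15² = 325 > 256 = 16² → acute
(43,43,22): 22²+43² = 2333 > 1849 = 43² → acute
3 of the 4 are acute.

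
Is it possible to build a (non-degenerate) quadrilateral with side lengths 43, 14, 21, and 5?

For a quadrilateral, each side must be shorter than the sum of the others.
Here the longest side is 43, but the remaining 3 sides sum to only 40.

No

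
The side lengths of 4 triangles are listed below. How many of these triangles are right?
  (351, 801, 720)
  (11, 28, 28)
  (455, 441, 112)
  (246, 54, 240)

3

(351,801,720): 351²+720² = 641601 = 801² → right
(11,28,28): 11²+28² = 905 > 784 = 28² → acute
(455,441,112): 112²+441² = 207025 = 455² → right
(246,54,240): 54²+240² = 60516 = 246² → right
3 of the 4 are right.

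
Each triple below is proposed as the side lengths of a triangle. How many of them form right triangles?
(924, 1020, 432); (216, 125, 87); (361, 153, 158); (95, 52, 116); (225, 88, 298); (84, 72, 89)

(924,1020,432): 432²+924² = 1040400 = 1020² → right
(216,125,87): 87+125 ≤ 216, not a triangle
(361,153,158): 153+158 ≤ 361, not a triangle
(95,52,116): 52²+95² = 11729 < 13456 = 116² → obtuse
(225,88,298): 88²+225² = 58369 < 88804 = 298² → obtuse
(84,72,89): 72²+84² = 12240 > 7921 = 89² → acute
1 of the 6 is right.

1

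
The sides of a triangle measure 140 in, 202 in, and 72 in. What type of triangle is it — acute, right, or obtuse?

obtuse

Compare the square of the longest side to the sum of squares of the other two: 72² + 140² = 24784 < 40804 = 202².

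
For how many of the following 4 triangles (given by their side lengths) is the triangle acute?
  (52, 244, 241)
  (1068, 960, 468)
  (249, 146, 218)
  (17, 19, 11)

(52,244,241): 52²+241² = 60785 > 59536 = 244² → acute
(1068,960,468): 468²+960² = 1140624 = 1068² → right
(249,146,218): 146²+218² = 68840 > 62001 = 249² → acute
(17,19,11): 11²+17² = 410 > 361 = 19² → acute
3 of the 4 are acute.

3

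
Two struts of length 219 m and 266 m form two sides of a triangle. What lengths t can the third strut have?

By the triangle inequality, t must be less than 219 + 266 = 485 and greater than |219 − 266| = 47.

47 < t < 485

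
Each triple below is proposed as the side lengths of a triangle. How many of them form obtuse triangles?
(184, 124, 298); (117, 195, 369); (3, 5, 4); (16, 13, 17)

1

(184,124,298): 124²+184² = 49232 < 88804 = 298² → obtuse
(117,195,369): 117+195 ≤ 369, not a triangle
(3,5,4): 3²+4² = 25 = 5² → right
(16,13,17): 13²+16² = 425 > 289 = 17² → acute
1 of the 4 is obtuse.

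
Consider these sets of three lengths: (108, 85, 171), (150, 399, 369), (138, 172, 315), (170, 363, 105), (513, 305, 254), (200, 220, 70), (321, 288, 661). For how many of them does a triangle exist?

(85,108,171): 85+108 > 171 → valid
(150,369,399): 150+369 > 399 → valid
(138,172,315): 138+172 ≤ 315 → not valid
(105,170,363): 105+170 ≤ 363 → not valid
(254,305,513): 254+305 > 513 → valid
(70,200,220): 70+200 > 220 → valid
(288,321,661): 288+321 ≤ 661 → not valid
4 of the 7 triples form a triangle.

4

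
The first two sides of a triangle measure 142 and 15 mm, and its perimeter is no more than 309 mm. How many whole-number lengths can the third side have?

Triangle inequality: 127 < x < 157. Perimeter ≤ 309 gives x ≤ 309 − 142 − 15 = 152.
So 127 < x ≤ 152; integers 128 through 152: 25 values.

25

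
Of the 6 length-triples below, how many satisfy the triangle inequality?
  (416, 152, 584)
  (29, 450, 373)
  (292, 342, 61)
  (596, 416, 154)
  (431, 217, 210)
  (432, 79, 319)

1

(152,416,584): 152+416 ≤ 584 → not valid
(29,373,450): 29+373 ≤ 450 → not valid
(61,292,342): 61+292 > 342 → valid
(154,416,596): 154+416 ≤ 596 → not valid
(210,217,431): 210+217 ≤ 431 → not valid
(79,319,432): 79+319 ≤ 432 → not valid
1 of the 6 triples forms a triangle.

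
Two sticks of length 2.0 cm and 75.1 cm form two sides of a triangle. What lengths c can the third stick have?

73.1 < c < 77.1

By the triangle inequality, c must be less than 2.0 + 75.1 = 77.1 and greater than |2.0 − 75.1| = 73.1.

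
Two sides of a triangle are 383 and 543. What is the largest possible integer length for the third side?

The third side must be strictly less than 383 + 543 = 926.
The largest integer below 926 is 925.

925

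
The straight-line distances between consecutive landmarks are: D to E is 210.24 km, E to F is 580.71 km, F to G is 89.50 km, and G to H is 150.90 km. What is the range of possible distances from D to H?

130.07 ≤ DH ≤ 1031.35 km

The maximum is all hops collinear in one direction: 210.24 + 580.71 + 89.50 + 150.90 = 1031.35.
The longest hop is 580.71; the others sum to 450.64. Folding the others back against it leaves at least 580.71 − 450.64 = 130.07.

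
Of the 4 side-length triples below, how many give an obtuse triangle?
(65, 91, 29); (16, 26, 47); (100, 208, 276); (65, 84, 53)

(65,91,29): 29²+65² = 5066 < 8281 = 91² → obtuse
(16,26,47): 16+26 ≤ 47, not a triangle
(100,208,276): 100²+208² = 53264 < 76176 = 276² → obtuse
(65,84,53): 53²+65² = 7034 < 7056 = 84² → obtuse
3 of the 4 are obtuse.

3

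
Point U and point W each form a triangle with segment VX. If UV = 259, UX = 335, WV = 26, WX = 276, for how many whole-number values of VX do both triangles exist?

51

From triangle UVX: 76 < VX < 594.
From triangle WVX: 250 < VX < 302.
Intersection: 250 < VX < 302, so integers 251 through 301: 51 values.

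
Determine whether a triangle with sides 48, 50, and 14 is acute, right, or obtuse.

right

Compare the square of the longest side to the sum of squares of the other two: 14² + 48² = 2500 = 50².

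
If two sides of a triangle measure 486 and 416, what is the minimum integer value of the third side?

The third side must be strictly greater than |486 − 416| = 70.
The smallest integer above 70 is 71.

71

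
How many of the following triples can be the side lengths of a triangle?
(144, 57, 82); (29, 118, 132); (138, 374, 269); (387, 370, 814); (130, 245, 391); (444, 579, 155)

(57,82,144): 57+82 ≤ 144 → not valid
(29,118,132): 29+118 > 132 → valid
(138,269,374): 138+269 > 374 → valid
(370,387,814): 370+387 ≤ 814 → not valid
(130,245,391): 130+245 ≤ 391 → not valid
(155,444,579): 155+444 > 579 → valid
3 of the 6 triples form a triangle.

3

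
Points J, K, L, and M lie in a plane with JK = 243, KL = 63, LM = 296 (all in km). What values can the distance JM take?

0 ≤ JM ≤ 602 km

The maximum is all hops collinear in one direction: 243 + 63 + 296 = 602.
The longest hop is 296; the others sum to 306. Since 296 ≤ 306, the path can fold back on itself completely, so the minimum distance is 0.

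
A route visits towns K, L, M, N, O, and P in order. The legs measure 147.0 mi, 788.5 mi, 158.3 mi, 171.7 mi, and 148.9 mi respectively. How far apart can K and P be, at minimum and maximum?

The maximum is all hops collinear in one direction: 147.0 + 788.5 + 158.3 + 171.7 + 148.9 = 1414.4.
The longest hop is 788.5; the others sum to 625.9. Folding the others back against it leaves at least 788.5 − 625.9 = 162.6.

162.6 ≤ KP ≤ 1414.4 mi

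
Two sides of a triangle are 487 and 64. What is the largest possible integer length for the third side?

The third side must be strictly less than 487 + 64 = 551.
The largest integer below 551 is 550.

550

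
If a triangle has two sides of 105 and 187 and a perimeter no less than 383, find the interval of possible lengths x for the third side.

91 ≤ x < 292

Triangle inequality alone gives 82 < x < 292.
The perimeter condition gives x ≥ 383 − 105 − 187 = 91.
Intersecting the two: 91 ≤ x < 292.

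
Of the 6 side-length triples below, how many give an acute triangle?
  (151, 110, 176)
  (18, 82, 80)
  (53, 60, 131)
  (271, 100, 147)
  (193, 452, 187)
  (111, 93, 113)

2

(151,110,176): 110²+151² = 34901 > 30976 = 176² → acute
(18,82,80): 18²+80² = 6724 = 82² → right
(53,60,131): 53+60 ≤ 131, not a triangle
(271,100,147): 100+147 ≤ 271, not a triangle
(193,452,187): 187+193 ≤ 452, not a triangle
(111,93,113): 93²+111² = 20970 > 12769 = 113² → acute
2 of the 6 are acute.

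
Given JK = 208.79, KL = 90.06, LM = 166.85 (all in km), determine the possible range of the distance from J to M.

The maximum is all hops collinear in one direction: 208.79 + 90.06 + 166.85 = 465.70.
The longest hop is 208.79; the others sum to 256.91. Since 208.79 ≤ 256.91, the path can fold back on itself completely, so the minimum distance is 0.

0 ≤ JM ≤ 465.70 km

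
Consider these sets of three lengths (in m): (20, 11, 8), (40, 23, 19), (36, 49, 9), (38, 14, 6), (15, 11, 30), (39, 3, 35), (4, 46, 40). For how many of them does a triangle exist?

1

(8,11,20): 8+11 ≤ 20 → not valid
(19,23,40): 19+23 > 40 → valid
(9,36,49): 9+36 ≤ 49 → not valid
(6,14,38): 6+14 ≤ 38 → not valid
(11,15,30): 11+15 ≤ 30 → not valid
(3,35,39): 3+35 ≤ 39 → not valid
(4,40,46): 4+40 ≤ 46 → not valid
1 of the 7 triples forms a triangle.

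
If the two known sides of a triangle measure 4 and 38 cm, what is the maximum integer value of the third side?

41

The third side must be strictly less than 4 + 38 = 42.
The largest integer below 42 is 41.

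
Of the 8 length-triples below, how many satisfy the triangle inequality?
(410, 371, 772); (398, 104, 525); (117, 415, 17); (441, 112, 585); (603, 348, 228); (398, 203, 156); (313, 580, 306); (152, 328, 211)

(371,410,772): 371+410 > 772 → valid
(104,398,525): 104+398 ≤ 525 → not valid
(17,117,415): 17+117 ≤ 415 → not valid
(112,441,585): 112+441 ≤ 585 → not valid
(228,348,603): 228+348 ≤ 603 → not valid
(156,203,398): 156+203 ≤ 398 → not valid
(306,313,580): 306+313 > 580 → valid
(152,211,328): 152+211 > 328 → valid
3 of the 8 triples form a triangle.

3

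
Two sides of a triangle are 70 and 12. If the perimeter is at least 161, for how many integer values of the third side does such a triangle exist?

3

Triangle inequality: 58 < x < 82. Perimeter ≥ 161 gives x ≥ 161 − 70 − 12 = 79.
So 79 ≤ x < 82; integers 79 through 81: 3 values.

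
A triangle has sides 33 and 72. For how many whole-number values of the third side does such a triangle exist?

65

The third side lies in the open interval (39, 105).
Integers from 40 to 104 inclusive: 104 − 40 + 1 = 65.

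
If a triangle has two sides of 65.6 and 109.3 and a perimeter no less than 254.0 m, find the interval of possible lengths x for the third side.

79.1 ≤ x < 174.9

Triangle inequality alone gives 43.7 < x < 174.9.
The perimeter condition gives x ≥ 254.0 − 65.6 − 109.3 = 79.1.
Intersecting the two: 79.1 ≤ x < 174.9.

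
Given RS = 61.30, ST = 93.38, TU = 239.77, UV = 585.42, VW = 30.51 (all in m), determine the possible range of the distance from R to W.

160.46 ≤ RW ≤ 1010.38 m

The maximum is all hops collinear in one direction: 61.30 + 93.38 + 239.77 + 585.42 + 30.51 = 1010.38.
The longest hop is 585.42; the others sum to 424.96. Folding the others back against it leaves at least 585.42 − 424.96 = 160.46.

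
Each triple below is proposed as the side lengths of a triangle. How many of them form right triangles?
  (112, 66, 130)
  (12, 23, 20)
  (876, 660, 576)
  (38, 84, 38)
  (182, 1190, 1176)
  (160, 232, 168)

4

(112,66,130): 66²+112² = 16900 = 130² → right
(12,23,20): 12²+20² = 544 > 529 = 23² → acute
(876,660,576): 576²+660² = 767376 = 876² → right
(38,84,38): 38+38 ≤ 84, not a triangle
(182,1190,1176): 182²+1176² = 1416100 = 1190² → right
(160,232,168): 160²+168² = 53824 = 232² → right
4 of the 6 are right.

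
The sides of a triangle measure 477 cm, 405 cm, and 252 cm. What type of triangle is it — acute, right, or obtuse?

right

Compare the square of the longest side to the sum of squares of the other two: 252² + 405² = 227529 = 477².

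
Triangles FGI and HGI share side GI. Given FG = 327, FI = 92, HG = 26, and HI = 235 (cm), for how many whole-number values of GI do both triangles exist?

25

From triangle FGI: 235 < GI < 419.
From triangle HGI: 209 < GI < 261.
Intersection: 235 < GI < 261, so integers 236 through 260: 25 values.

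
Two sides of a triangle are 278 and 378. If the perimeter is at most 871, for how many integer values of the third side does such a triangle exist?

Triangle inequality: 100 < x < 656. Perimeter ≤ 871 gives x ≤ 871 − 278 − 378 = 215.
So 100 < x ≤ 215; integers 101 through 215: 115 values.

115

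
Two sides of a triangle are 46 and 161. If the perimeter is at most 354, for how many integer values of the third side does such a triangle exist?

32

Triangle inequality: 115 < x < 207. Perimeter ≤ 354 gives x ≤ 354 − 46 − 161 = 147.
So 115 < x ≤ 147; integers 116 through 147: 32 values.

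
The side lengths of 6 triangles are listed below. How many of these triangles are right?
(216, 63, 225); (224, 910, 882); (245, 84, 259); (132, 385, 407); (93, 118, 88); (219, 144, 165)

(216,63,225): 63²+216² = 50625 = 225² → right
(224,910,882): 224²+882² = 828100 = 910² → right
(245,84,259): 84²+245² = 67081 = 259² → right
(132,385,407): 132²+385² = 165649 = 407² → right
(93,118,88): 88²+93² = 16393 > 13924 = 118² → acute
(219,144,165): 144²+165² = 47961 = 219² → right
5 of the 6 are right.

5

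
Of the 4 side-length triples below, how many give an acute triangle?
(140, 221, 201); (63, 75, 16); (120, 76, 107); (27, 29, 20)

3

(140,221,201): 140²+201² = 60001 > 48841 = 221² → acute
(63,75,16): 16²+63² = 4225 < 5625 = 75² → obtuse
(120,76,107): 76²+107² = 17225 > 14400 = 120² → acute
(27,29,20): 20²+27² = 1129 > 841 = 29² → acute
3 of the 4 are acute.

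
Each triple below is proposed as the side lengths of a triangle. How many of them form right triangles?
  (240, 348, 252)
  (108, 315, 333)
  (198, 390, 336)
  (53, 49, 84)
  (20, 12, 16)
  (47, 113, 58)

(240,348,252): 240²+252² = 121104 = 348² → right
(108,315,333): 108²+315² = 110889 = 333² → right
(198,390,336): 198²+336² = 152100 = 390² → right
(53,49,84): 49²+53² = 5210 < 7056 = 84² → obtuse
(20,12,16): 12²+16² = 400 = 20² → right
(47,113,58): 47+58 ≤ 113, not a triangle
4 of the 6 are right.

4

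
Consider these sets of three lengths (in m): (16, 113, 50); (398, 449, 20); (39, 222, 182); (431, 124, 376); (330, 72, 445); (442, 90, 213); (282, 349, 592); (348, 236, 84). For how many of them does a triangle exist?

(16,50,113): 16+50 ≤ 113 → not valid
(20,398,449): 20+398 ≤ 449 → not valid
(39,182,222): 39+182 ≤ 222 → not valid
(124,376,431): 124+376 > 431 → valid
(72,330,445): 72+330 ≤ 445 → not valid
(90,213,442): 90+213 ≤ 442 → not valid
(282,349,592): 282+349 > 592 → valid
(84,236,348): 84+236 ≤ 348 → not valid
2 of the 8 triples form a triangle.

2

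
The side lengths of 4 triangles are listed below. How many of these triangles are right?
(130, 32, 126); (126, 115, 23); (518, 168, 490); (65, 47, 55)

(130,32,126): 32²+126² = 16900 = 130² → right
(126,115,23): 23²+115² = 13754 < 15876 = 126² → obtuse
(518,168,490): 168²+490² = 268324 = 518² → right
(65,47,55): 47²+55² = 5234 > 4225 = 65² → acute
2 of the 4 are right.

2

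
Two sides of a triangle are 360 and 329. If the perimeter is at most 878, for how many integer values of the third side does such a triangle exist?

158

Triangle inequality: 31 < x < 689. Perimeter ≤ 878 gives x ≤ 878 − 360 − 329 = 189.
So 31 < x ≤ 189; integers 32 through 189: 158 values.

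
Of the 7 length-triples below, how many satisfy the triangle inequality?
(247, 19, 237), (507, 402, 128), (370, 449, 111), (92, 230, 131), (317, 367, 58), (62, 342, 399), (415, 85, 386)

6

(19,237,247): 19+237 > 247 → valid
(128,402,507): 128+402 > 507 → valid
(111,370,449): 111+370 > 449 → valid
(92,131,230): 92+131 ≤ 230 → not valid
(58,317,367): 58+317 > 367 → valid
(62,342,399): 62+342 > 399 → valid
(85,386,415): 85+386 > 415 → valid
6 of the 7 triples form a triangle.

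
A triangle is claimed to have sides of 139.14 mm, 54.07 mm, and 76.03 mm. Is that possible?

No

The longest side is 139.14, but the other two sum to only 130.10.
130.10 < 139.14, so the triangle inequality fails.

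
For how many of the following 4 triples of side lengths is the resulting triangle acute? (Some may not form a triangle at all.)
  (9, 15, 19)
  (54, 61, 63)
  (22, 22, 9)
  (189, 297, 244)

(9,15,19): 9²+15² = 306 < 361 = 19² → obtuse
(54,61,63): 54²+61² = 6637 > 3969 = 63² → acute
(22,22,9): 9²+22² = 565 > 484 = 22² → acute
(189,297,244): 189²+244² = 95257 > 88209 = 297² → acute
3 of the 4 are acute.

3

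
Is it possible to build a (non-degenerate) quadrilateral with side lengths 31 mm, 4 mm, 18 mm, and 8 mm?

No

For a quadrilateral, each side must be shorter than the sum of the others.
Here the longest side is 31, but the remaining 3 sides sum to only 30.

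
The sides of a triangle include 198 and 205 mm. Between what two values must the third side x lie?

By the triangle inequality, x must be less than 198 + 205 = 403 and greater than |198 − 205| = 7.

7 < x < 403 (mm)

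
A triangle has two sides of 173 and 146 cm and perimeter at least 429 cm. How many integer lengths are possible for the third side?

Triangle inequality: 27 < x < 319. Perimeter ≥ 429 gives x ≥ 429 − 173 − 146 = 110.
So 110 ≤ x < 319; integers 110 through 318: 209 values.

209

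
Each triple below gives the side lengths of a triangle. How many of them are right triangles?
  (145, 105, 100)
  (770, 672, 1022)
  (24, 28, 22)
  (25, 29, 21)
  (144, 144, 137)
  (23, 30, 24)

2

(145,105,100): 100²+105² = 21025 = 145² → right
(770,672,1022): 672²+770² = 1044484 = 1022² → right
(24,28,22): 22²+24² = 1060 > 784 = 28² → acute
(25,29,21): 21²+25² = 1066 > 841 = 29² → acute
(144,144,137): 137²+144² = 39505 > 20736 = 144² → acute
(23,30,24): 23²+24² = 1105 > 900 = 30² → acute
2 of the 6 are right.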